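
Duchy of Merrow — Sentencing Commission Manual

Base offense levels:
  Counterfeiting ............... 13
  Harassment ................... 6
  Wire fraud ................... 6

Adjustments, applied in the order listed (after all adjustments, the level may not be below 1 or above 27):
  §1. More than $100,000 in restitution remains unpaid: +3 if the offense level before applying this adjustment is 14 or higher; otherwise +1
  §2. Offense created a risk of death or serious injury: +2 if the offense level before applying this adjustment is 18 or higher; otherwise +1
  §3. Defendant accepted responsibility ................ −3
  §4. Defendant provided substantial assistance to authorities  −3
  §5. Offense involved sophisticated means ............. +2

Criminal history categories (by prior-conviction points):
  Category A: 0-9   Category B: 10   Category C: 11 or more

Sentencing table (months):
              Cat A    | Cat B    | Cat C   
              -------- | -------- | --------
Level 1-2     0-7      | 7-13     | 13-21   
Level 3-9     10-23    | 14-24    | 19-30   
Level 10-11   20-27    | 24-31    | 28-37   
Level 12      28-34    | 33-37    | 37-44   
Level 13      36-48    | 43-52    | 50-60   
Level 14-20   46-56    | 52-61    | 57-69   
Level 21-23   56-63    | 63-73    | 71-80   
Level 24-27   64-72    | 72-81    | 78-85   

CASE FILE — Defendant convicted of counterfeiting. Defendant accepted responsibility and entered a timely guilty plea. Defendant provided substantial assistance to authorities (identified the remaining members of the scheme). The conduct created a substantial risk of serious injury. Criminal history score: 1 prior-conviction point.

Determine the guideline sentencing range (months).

Base offense level for counterfeiting: 13.
§1 does not apply.
§2 applies (level before this adjustment is 13 < 18, so +1): 13 + 1 = 14.
§3 applies: 14 − 3 = 11.
§4 applies: 11 − 3 = 8.
§5 does not apply.
Final offense level: 8.
Criminal history: 1 prior point → Category A (0-9).
Level 8 falls in the 3-9 band.
Grid: Level 3-9 × Category A = 10-23 months.

10-23 months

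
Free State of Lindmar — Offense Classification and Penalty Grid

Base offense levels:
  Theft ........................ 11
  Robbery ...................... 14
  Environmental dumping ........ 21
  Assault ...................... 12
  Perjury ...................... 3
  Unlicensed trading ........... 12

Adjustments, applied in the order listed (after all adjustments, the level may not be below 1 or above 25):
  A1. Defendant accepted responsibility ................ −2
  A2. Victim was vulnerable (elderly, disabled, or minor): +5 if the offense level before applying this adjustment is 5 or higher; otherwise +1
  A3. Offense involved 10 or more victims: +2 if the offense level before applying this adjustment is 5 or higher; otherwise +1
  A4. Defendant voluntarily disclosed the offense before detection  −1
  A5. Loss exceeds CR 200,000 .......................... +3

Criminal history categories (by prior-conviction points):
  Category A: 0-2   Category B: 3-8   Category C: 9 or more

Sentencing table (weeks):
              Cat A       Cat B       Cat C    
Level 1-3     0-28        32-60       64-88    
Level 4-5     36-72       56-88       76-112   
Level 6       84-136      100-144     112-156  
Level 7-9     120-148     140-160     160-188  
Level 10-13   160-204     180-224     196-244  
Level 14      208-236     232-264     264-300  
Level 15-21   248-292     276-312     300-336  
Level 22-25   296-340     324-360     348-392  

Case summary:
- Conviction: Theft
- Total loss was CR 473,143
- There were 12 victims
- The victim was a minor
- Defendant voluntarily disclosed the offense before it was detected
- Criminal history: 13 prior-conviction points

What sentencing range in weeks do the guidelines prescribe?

300-336 weeks

Base offense level for theft: 11.
A1 does not apply.
A2 applies (level before this adjustment is 11 ≥ 5, so +5): 11 + 5 = 16.
A3 applies (level before this adjustment is 16 ≥ 5, so +2): 16 + 2 = 18.
A4 applies: 18 − 1 = 17.
A5 applies: 17 + 3 = 20.
Final offense level: 20.
Criminal history: 13 prior points → Category C (9+).
Level 20 falls in the 15-21 band.
Grid: Level 15-21 × Category C = 300-336 weeks.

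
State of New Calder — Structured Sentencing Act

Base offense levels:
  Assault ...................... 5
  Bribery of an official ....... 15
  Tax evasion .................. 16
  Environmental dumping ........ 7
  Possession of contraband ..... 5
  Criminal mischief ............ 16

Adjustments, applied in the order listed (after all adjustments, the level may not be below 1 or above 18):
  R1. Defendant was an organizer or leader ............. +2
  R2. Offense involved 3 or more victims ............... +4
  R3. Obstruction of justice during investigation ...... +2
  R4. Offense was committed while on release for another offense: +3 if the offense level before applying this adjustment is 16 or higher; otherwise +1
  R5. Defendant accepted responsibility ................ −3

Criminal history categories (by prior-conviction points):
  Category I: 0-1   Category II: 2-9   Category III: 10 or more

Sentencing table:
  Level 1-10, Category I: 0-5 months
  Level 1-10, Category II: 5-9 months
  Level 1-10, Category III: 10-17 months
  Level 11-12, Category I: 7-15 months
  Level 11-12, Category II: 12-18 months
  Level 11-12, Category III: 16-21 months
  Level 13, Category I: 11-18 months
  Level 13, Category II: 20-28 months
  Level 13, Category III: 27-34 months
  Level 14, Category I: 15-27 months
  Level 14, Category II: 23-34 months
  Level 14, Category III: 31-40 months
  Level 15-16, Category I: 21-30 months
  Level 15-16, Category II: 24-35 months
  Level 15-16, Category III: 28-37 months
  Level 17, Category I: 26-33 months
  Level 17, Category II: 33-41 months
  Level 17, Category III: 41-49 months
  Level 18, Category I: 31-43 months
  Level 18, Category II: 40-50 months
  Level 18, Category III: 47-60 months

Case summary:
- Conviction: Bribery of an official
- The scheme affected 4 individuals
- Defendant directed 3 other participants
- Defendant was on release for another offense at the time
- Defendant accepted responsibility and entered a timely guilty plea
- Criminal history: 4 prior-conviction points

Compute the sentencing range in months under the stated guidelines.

40-50 months

Base offense level for bribery of an official: 15.
R1 applies: 15 + 2 = 17.
R2 applies: 17 + 4 = 21.
R4 applies (level before this adjustment is 21 ≥ 16, so +3): 21 + 3 = 24.
R5 applies: 24 − 3 = 21.
Level 21 exceeds the maximum of 18; capped at 18.
Final offense level: 18.
Criminal history: 4 prior points → Category II (2-9).
Level 18 falls in the 18 band.
Grid: Level 18 × Category II = 40-50 months.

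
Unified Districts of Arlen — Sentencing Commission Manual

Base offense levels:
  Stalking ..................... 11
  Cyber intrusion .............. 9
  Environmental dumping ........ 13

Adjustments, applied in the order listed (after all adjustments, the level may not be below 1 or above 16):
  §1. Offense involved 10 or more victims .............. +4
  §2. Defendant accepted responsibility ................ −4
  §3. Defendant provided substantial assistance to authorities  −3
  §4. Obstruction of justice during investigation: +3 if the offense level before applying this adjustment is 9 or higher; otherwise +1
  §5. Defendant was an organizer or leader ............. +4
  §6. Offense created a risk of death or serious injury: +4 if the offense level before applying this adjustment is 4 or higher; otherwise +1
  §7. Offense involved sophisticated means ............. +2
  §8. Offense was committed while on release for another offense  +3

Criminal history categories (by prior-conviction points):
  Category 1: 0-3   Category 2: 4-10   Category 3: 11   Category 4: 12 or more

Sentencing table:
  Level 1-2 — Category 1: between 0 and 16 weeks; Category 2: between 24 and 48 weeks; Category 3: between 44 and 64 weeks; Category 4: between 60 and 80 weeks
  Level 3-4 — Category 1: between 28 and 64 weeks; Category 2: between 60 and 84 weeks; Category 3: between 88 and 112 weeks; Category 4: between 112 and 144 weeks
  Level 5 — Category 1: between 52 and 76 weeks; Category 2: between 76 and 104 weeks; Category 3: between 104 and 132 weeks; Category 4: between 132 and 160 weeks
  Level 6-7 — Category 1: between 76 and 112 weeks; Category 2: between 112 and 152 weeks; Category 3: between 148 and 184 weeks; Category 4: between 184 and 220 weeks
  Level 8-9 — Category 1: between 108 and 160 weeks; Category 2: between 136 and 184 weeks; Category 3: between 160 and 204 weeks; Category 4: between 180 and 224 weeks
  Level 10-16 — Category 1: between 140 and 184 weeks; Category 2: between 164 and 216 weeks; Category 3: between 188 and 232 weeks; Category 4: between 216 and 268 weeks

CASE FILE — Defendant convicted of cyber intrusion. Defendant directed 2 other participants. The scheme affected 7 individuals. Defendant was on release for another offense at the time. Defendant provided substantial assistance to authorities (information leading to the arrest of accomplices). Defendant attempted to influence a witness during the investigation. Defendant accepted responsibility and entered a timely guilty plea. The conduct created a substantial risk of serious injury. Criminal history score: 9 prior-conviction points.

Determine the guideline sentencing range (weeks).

Base offense level for cyber intrusion: 9.
§1 does not apply.
§2 applies: 9 − 4 = 5.
§3 applies: 5 − 3 = 2.
§4 applies (level before this adjustment is 2 < 9, so +1): 2 + 1 = 3.
§5 applies: 3 + 4 = 7.
§6 applies (level before this adjustment is 7 ≥ 4, so +4): 7 + 4 = 11.
§7 does not apply.
§8 applies: 11 + 3 = 14.
Final offense level: 14.
Criminal history: 9 prior points → Category 2 (4-10).
Level 14 falls in the 10-16 band.
Grid: Level 10-16 × Category 2 = 164-216 weeks.

164-216 weeks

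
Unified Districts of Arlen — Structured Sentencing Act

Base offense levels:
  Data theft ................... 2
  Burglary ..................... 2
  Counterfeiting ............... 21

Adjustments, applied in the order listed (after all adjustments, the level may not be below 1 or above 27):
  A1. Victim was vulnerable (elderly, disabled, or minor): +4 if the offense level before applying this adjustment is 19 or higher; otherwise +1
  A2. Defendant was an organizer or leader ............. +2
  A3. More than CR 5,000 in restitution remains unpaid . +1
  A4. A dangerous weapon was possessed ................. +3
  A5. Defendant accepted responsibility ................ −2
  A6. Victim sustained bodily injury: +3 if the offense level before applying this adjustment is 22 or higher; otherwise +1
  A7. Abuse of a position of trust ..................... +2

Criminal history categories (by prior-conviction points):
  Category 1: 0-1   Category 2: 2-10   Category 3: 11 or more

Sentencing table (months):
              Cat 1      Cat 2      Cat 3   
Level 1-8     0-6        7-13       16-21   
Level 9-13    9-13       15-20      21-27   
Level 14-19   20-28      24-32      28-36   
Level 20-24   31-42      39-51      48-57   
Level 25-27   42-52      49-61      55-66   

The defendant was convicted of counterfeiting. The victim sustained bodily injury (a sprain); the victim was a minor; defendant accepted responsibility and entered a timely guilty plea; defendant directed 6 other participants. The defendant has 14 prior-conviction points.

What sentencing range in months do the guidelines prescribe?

Base offense level for counterfeiting: 21.
A1 applies (level before this adjustment is 21 ≥ 19, so +4): 21 + 4 = 25.
A2 applies: 25 + 2 = 27.
A4 does not apply.
A5 applies: 27 − 2 = 25.
A6 applies (level before this adjustment is 25 ≥ 22, so +3): 25 + 3 = 28.
Level 28 exceeds the maximum of 27; capped at 27.
Final offense level: 27.
Criminal history: 14 prior points → Category 3 (11+).
Level 27 falls in the 25-27 band.
Grid: Level 25-27 × Category 3 = 55-66 months.

55-66 months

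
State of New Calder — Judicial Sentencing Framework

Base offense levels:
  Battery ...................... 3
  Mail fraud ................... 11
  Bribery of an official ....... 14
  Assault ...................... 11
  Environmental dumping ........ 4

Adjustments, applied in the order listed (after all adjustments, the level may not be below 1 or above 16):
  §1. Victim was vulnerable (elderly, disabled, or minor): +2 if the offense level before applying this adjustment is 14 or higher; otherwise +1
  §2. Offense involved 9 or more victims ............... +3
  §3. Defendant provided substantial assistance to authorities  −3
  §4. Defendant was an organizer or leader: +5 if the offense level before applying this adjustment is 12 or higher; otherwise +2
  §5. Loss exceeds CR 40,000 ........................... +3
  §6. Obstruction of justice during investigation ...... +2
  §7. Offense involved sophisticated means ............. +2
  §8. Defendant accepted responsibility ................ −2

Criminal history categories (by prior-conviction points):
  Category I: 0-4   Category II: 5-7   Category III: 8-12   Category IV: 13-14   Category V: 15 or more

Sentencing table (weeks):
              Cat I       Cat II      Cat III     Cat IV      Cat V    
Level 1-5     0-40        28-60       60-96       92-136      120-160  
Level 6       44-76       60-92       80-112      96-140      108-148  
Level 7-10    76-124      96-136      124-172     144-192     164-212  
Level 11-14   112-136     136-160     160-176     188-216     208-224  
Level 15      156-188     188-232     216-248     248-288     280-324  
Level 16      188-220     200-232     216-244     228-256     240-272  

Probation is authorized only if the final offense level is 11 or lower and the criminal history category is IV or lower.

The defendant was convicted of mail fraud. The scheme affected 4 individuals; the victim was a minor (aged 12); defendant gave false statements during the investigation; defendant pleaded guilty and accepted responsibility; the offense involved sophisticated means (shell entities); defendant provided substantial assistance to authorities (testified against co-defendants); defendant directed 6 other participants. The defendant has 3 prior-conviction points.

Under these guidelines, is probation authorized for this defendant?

Base offense level for mail fraud: 11.
§1 applies (level before this adjustment is 11 < 14, so +1): 11 + 1 = 12.
§2 does not apply.
§3 applies: 12 − 3 = 9.
§4 applies (level before this adjustment is 9 < 12, so +2): 9 + 2 = 11.
§5 does not apply.
§6 applies: 11 + 2 = 13.
§7 applies: 13 + 2 = 15.
§8 applies: 15 − 2 = 13.
Final offense level: 13.
Criminal history: 3 prior points → Category I (0-4).
Level 13 falls in the 11-14 band.
Grid: Level 11-14 × Category I = 112-136 weeks.
Probation check: level 13 > 11 and category I ≤ IV → not eligible.

No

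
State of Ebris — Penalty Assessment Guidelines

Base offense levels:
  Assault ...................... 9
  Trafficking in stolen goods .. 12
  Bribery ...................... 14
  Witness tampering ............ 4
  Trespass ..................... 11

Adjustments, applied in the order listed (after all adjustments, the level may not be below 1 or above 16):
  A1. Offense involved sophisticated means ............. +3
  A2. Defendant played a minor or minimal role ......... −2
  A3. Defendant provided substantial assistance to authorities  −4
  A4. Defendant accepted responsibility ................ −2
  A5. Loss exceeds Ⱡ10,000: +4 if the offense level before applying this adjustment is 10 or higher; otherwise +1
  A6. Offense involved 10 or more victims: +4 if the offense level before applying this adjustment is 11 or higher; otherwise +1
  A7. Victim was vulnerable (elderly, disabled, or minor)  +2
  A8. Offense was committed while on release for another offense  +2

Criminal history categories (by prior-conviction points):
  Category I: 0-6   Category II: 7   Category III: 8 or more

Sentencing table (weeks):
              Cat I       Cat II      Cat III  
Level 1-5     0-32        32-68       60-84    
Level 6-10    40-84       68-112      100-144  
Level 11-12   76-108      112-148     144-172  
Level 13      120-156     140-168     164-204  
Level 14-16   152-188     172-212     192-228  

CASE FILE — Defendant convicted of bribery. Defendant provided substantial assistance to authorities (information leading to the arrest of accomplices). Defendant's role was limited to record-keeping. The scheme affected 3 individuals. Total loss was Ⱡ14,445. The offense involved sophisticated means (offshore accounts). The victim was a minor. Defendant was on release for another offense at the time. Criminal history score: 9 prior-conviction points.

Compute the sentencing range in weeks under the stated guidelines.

Base offense level for bribery: 14.
A1 applies: 14 + 3 = 17.
A2 applies: 17 − 2 = 15.
A3 applies: 15 − 4 = 11.
A5 applies (level before this adjustment is 11 ≥ 10, so +4): 11 + 4 = 15.
A6 does not apply.
A7 applies: 15 + 2 = 17.
A8 applies: 17 + 2 = 19.
Level 19 exceeds the maximum of 16; capped at 16.
Final offense level: 16.
Criminal history: 9 prior points → Category III (8+).
Level 16 falls in the 14-16 band.
Grid: Level 14-16 × Category III = 192-228 weeks.

192-228 weeks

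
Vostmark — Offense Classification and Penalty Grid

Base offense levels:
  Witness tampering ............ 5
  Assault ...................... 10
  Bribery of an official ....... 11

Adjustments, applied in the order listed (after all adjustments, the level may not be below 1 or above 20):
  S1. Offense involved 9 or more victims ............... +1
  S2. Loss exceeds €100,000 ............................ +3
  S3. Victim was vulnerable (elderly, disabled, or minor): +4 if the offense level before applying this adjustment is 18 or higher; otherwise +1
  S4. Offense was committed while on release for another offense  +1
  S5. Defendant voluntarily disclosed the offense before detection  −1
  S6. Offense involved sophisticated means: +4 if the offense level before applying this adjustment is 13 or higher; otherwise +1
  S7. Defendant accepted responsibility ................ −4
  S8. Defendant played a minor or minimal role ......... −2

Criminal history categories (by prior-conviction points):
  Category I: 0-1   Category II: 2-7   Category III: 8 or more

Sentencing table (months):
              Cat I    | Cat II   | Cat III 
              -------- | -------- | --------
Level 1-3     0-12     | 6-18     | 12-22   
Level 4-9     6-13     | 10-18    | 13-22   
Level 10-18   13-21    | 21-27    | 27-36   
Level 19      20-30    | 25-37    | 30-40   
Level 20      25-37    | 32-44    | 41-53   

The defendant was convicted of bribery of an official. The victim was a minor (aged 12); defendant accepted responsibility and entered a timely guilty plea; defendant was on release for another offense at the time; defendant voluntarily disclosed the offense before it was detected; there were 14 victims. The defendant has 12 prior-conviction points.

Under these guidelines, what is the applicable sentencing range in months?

13-22 months

Base offense level for bribery of an official: 11.
S1 applies: 11 + 1 = 12.
S3 applies (level before this adjustment is 12 < 18, so +1): 12 + 1 = 13.
S4 applies: 13 + 1 = 14.
S5 applies: 14 − 1 = 13.
S6 does not apply.
S7 applies: 13 − 4 = 9.
Final offense level: 9.
Criminal history: 12 prior points → Category III (8+).
Level 9 falls in the 4-9 band.
Grid: Level 4-9 × Category III = 13-22 months.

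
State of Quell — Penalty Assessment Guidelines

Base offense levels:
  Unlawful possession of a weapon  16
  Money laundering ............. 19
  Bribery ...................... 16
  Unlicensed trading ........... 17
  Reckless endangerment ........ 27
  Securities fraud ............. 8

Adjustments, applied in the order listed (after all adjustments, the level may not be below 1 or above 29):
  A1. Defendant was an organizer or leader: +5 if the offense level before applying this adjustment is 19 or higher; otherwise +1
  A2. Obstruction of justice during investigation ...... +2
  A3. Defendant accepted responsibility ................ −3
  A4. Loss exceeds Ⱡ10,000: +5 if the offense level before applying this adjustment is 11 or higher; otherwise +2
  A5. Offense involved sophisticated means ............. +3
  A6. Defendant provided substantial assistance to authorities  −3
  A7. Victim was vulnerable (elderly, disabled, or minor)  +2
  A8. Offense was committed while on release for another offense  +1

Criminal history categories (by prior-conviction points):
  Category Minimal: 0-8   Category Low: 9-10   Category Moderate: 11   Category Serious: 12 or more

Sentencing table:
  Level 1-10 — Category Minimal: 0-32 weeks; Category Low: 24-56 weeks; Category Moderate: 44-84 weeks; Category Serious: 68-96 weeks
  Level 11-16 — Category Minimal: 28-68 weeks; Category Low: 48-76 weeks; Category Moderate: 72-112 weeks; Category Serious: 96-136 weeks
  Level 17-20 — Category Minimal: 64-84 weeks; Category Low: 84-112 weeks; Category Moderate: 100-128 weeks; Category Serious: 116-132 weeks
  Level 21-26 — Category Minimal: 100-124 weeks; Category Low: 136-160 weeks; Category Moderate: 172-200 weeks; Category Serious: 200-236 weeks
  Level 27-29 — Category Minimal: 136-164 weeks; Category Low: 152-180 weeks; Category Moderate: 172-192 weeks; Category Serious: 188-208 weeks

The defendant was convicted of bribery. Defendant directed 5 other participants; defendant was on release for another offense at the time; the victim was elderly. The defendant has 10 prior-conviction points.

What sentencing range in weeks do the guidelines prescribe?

Base offense level for bribery: 16.
A1 applies (level before this adjustment is 16 < 19, so +1): 16 + 1 = 17.
A2 does not apply.
A3 does not apply.
A5 does not apply.
A6 does not apply.
A7 applies: 17 + 2 = 19.
A8 applies: 19 + 1 = 20.
Final offense level: 20.
Criminal history: 10 prior points → Category Low (9-10).
Level 20 falls in the 17-20 band.
Grid: Level 17-20 × Category Low = 84-112 weeks.

84-112 weeks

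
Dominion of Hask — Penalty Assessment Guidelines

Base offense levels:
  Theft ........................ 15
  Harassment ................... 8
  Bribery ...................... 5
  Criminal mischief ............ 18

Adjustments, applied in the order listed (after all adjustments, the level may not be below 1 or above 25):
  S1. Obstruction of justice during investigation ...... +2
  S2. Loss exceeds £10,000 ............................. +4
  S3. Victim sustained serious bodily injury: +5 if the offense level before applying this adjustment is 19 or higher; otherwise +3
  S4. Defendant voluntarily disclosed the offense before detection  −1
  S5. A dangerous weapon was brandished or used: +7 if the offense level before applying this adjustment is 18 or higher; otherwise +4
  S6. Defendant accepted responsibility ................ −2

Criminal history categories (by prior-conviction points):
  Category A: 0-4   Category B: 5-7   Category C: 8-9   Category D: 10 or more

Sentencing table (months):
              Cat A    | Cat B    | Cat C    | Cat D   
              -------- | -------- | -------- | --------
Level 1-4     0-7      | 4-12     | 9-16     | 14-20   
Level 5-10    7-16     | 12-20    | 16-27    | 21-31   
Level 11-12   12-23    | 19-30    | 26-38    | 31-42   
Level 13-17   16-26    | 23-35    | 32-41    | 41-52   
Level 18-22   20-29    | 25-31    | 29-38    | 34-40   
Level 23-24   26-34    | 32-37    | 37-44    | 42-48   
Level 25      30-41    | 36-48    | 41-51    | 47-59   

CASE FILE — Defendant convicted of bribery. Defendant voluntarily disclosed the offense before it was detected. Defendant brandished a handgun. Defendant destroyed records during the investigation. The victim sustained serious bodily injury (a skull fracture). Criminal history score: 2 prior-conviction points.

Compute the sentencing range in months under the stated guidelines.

Base offense level for bribery: 5.
S1 applies: 5 + 2 = 7.
S3 applies (level before this adjustment is 7 < 19, so +3): 7 + 3 = 10.
S4 applies: 10 − 1 = 9.
S5 applies (level before this adjustment is 9 < 18, so +4): 9 + 4 = 13.
S6 does not apply.
Final offense level: 13.
Criminal history: 2 prior points → Category A (0-4).
Level 13 falls in the 13-17 band.
Grid: Level 13-17 × Category A = 16-26 months.

16-26 months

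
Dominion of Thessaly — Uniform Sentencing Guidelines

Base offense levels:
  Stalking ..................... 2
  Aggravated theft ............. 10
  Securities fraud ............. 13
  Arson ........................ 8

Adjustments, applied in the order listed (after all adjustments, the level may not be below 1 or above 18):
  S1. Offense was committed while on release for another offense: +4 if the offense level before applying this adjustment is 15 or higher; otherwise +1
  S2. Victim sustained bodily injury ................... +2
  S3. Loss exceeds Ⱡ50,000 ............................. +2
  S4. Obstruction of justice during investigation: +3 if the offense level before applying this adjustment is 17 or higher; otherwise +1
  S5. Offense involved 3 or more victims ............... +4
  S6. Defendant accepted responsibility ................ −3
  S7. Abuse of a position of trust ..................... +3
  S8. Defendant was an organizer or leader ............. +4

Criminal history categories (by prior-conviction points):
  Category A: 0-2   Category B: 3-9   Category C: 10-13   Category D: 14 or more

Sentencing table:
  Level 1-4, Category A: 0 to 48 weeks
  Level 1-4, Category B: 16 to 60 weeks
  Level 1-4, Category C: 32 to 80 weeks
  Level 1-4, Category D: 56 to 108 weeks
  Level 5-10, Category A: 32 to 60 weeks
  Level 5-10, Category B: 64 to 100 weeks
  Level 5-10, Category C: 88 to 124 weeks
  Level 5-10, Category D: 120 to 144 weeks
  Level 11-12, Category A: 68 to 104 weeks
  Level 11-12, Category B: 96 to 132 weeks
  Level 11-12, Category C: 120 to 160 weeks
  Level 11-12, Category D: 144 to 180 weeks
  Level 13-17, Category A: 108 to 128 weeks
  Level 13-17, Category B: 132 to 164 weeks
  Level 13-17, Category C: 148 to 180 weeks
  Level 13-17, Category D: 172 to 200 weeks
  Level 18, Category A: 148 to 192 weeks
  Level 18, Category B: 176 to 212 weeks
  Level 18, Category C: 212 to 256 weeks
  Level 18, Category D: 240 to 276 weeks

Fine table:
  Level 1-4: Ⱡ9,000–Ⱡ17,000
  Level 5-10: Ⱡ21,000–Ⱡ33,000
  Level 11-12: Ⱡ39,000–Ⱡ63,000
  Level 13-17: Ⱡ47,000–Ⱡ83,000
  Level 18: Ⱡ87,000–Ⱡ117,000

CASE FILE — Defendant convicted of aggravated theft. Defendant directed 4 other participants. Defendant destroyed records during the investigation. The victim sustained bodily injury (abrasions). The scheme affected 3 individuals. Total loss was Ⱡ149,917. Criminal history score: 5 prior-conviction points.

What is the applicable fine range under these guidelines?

Base offense level for aggravated theft: 10.
S2 applies: 10 + 2 = 12.
S3 applies: 12 + 2 = 14.
S4 applies (level before this adjustment is 14 < 17, so +1): 14 + 1 = 15.
S5 applies: 15 + 4 = 19.
S6 does not apply.
S8 applies: 19 + 4 = 23.
Level 23 exceeds the maximum of 18; capped at 18.
Final offense level: 18.
Level 18 falls in the 18 band.
Fine table: Level 18 → Ⱡ87,000–Ⱡ117,000.

Ⱡ87,000–Ⱡ117,000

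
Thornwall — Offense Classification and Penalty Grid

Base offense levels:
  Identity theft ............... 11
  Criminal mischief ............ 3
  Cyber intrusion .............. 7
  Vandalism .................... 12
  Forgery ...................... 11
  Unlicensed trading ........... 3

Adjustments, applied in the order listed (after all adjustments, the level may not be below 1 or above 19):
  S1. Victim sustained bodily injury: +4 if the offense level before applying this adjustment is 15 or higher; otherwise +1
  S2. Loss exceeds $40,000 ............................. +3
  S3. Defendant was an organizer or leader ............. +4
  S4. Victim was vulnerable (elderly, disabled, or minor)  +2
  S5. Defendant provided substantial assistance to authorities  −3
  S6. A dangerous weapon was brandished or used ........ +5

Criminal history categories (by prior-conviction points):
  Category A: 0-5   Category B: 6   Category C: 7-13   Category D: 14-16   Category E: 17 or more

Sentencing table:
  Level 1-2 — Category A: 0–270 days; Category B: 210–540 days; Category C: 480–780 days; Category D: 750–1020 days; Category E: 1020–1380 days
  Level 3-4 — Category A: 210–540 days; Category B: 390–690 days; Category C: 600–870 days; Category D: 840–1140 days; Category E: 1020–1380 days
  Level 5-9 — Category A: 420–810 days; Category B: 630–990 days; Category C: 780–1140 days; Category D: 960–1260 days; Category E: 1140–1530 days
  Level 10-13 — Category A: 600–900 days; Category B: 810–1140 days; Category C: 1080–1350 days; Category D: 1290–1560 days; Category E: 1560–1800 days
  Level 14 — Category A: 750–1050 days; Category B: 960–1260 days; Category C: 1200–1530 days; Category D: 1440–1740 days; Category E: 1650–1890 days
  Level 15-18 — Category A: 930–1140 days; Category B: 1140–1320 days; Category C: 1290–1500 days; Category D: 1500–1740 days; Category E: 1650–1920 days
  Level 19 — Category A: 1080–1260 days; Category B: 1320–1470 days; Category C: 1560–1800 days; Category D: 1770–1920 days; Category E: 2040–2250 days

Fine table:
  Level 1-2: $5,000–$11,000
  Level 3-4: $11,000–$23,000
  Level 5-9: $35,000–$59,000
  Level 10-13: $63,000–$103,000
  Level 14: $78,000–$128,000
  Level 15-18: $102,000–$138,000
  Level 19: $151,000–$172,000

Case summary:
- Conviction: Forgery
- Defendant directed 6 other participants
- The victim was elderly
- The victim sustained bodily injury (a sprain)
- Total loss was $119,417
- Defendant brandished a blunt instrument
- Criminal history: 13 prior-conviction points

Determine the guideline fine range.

$151,000–$172,000

Base offense level for forgery: 11.
S1 applies (level before this adjustment is 11 < 15, so +1): 11 + 1 = 12.
S2 applies: 12 + 3 = 15.
S3 applies: 15 + 4 = 19.
S4 applies: 19 + 2 = 21.
S6 applies: 21 + 5 = 26.
Level 26 exceeds the maximum of 19; capped at 19.
Final offense level: 19.
Level 19 falls in the 19 band.
Fine table: Level 19 → $151,000–$172,000.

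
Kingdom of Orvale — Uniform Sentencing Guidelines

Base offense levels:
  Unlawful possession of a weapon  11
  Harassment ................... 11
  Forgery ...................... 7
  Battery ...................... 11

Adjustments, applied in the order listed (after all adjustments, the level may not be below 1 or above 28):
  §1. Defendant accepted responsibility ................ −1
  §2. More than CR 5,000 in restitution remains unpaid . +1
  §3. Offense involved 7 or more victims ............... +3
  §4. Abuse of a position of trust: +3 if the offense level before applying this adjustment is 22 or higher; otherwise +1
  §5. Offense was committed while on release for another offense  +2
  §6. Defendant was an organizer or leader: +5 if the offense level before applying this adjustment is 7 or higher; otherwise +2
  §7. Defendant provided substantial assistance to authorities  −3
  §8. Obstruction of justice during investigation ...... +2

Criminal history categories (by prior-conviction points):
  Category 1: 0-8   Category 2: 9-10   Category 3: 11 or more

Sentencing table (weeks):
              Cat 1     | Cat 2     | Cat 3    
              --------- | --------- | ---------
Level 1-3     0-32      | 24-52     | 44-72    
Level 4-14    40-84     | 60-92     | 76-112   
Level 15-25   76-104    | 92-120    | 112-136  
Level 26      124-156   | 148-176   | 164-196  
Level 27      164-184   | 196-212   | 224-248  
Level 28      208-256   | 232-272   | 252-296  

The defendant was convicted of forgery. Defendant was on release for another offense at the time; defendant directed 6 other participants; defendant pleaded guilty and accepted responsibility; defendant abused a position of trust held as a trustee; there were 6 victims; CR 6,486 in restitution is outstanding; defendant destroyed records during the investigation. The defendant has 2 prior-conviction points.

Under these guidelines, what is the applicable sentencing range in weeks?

Base offense level for forgery: 7.
§1 applies: 7 − 1 = 6.
§2 applies: 6 + 1 = 7.
§3 does not apply.
§4 applies (level before this adjustment is 7 < 22, so +1): 7 + 1 = 8.
§5 applies: 8 + 2 = 10.
§6 applies (level before this adjustment is 10 ≥ 7, so +5): 10 + 5 = 15.
§7 does not apply.
§8 applies: 15 + 2 = 17.
Final offense level: 17.
Criminal history: 2 prior points → Category 1 (0-8).
Level 17 falls in the 15-25 band.
Grid: Level 15-25 × Category 1 = 76-104 weeks.

76-104 weeks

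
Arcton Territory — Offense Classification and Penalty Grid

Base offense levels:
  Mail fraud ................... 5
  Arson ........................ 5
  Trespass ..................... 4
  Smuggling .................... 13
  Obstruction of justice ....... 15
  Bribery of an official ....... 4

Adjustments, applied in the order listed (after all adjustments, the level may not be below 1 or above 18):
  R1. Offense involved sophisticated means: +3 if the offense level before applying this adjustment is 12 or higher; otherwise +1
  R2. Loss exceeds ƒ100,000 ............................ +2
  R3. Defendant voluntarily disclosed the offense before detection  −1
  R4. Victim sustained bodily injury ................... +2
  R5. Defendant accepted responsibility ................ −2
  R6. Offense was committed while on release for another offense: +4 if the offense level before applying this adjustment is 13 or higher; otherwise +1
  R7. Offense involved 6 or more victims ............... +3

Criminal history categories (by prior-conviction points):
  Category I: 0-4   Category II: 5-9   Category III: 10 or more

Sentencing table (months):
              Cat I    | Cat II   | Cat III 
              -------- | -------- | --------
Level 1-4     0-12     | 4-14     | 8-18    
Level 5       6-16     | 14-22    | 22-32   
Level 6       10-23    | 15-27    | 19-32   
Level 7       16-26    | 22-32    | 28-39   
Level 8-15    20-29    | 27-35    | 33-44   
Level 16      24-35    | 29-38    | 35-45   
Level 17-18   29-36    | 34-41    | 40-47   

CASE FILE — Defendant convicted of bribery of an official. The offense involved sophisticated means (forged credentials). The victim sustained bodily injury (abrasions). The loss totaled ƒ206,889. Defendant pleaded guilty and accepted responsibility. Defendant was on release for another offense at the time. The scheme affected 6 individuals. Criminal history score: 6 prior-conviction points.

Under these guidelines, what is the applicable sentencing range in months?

Base offense level for bribery of an official: 4.
R1 applies (level before this adjustment is 4 < 12, so +1): 4 + 1 = 5.
R2 applies: 5 + 2 = 7.
R3 does not apply.
R4 applies: 7 + 2 = 9.
R5 applies: 9 − 2 = 7.
R6 applies (level before this adjustment is 7 < 13, so +1): 7 + 1 = 8.
R7 applies: 8 + 3 = 11.
Final offense level: 11.
Criminal history: 6 prior points → Category II (5-9).
Level 11 falls in the 8-15 band.
Grid: Level 8-15 × Category II = 27-35 months.

27-35 months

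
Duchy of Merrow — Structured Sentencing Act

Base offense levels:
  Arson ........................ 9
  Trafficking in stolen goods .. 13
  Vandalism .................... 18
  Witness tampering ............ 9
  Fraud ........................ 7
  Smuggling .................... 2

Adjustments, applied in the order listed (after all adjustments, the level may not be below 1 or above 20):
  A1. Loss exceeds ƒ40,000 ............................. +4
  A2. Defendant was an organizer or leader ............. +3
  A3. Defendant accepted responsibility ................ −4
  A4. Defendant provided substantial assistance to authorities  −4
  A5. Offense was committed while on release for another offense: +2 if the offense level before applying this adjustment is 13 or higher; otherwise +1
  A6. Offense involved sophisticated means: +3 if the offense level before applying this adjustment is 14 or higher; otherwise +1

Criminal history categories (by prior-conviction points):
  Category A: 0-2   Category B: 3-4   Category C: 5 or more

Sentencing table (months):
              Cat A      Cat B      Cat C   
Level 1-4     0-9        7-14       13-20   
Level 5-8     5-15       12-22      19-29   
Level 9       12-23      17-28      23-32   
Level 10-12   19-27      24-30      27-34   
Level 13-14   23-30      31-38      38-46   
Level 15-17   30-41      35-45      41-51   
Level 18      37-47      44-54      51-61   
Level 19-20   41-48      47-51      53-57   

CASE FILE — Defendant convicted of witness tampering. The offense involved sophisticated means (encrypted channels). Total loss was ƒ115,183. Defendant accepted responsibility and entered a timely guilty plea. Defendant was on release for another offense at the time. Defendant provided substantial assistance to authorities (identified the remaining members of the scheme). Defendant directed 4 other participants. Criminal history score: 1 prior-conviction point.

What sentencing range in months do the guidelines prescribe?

Base offense level for witness tampering: 9.
A1 applies: 9 + 4 = 13.
A2 applies: 13 + 3 = 16.
A3 applies: 16 − 4 = 12.
A4 applies: 12 − 4 = 8.
A5 applies (level before this adjustment is 8 < 13, so +1): 8 + 1 = 9.
A6 applies (level before this adjustment is 9 < 14, so +1): 9 + 1 = 10.
Final offense level: 10.
Criminal history: 1 prior point → Category A (0-2).
Level 10 falls in the 10-12 band.
Grid: Level 10-12 × Category A = 19-27 months.

19-27 months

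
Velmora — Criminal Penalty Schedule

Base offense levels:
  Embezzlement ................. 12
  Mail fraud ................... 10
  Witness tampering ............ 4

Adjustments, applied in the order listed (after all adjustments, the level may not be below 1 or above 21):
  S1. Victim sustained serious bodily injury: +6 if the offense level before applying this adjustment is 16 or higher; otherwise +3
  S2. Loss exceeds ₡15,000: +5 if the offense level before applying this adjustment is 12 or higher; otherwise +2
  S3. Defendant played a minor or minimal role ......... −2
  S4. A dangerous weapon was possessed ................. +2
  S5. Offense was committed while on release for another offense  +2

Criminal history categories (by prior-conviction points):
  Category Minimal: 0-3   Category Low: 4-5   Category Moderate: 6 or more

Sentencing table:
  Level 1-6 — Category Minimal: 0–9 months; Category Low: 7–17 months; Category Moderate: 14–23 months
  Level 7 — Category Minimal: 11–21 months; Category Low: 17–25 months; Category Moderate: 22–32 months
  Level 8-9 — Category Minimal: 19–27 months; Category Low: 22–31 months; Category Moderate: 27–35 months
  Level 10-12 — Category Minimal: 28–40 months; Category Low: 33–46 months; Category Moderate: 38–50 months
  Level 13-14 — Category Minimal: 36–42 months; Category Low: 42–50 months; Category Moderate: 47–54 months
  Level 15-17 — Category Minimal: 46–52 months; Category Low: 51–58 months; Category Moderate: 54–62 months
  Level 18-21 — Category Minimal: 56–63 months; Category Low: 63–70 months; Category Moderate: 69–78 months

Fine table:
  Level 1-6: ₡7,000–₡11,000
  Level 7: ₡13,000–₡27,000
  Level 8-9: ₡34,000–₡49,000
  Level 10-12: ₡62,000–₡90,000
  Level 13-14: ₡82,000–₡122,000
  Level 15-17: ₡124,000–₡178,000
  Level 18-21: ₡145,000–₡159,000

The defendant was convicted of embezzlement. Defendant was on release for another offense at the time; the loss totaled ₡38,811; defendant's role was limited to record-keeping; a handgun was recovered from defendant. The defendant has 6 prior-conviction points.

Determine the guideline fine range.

₡145,000–₡159,000

Base offense level for embezzlement: 12.
S1 does not apply.
S2 applies (level before this adjustment is 12 ≥ 12, so +5): 12 + 5 = 17.
S3 applies: 17 − 2 = 15.
S4 applies: 15 + 2 = 17.
S5 applies: 17 + 2 = 19.
Final offense level: 19.
Level 19 falls in the 18-21 band.
Fine table: Level 18-21 → ₡145,000–₡159,000.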